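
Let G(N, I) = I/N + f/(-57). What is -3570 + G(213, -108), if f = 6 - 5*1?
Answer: -14449913/4047 ≈ -3570.5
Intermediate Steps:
f = 1 (f = 6 - 5 = 1)
G(N, I) = -1/57 + I/N (G(N, I) = I/N + 1/(-57) = I/N + 1*(-1/57) = I/N - 1/57 = -1/57 + I/N)
-3570 + G(213, -108) = -3570 + (-108 - 1/57*213)/213 = -3570 + (-108 - 71/19)/213 = -3570 + (1/213)*(-2123/19) = -3570 - 2123/4047 = -14449913/4047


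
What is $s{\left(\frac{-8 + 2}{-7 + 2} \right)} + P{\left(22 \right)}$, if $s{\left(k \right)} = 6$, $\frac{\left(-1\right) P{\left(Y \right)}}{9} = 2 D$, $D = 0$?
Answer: $6$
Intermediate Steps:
$P{\left(Y \right)} = 0$ ($P{\left(Y \right)} = - 9 \cdot 2 \cdot 0 = \left(-9\right) 0 = 0$)
$s{\left(\frac{-8 + 2}{-7 + 2} \right)} + P{\left(22 \right)} = 6 + 0 = 6$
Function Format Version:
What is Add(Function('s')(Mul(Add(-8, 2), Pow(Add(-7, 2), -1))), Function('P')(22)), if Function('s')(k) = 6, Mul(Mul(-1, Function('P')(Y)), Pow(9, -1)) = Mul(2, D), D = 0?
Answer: 6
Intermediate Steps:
Function('P')(Y) = 0 (Function('P')(Y) = Mul(-9, Mul(2, 0)) = Mul(-9, 0) = 0)
Add(Function('s')(Mul(Add(-8, 2), Pow(Add(-7, 2), -1))), Function('P')(22)) = Add(6, 0) = 6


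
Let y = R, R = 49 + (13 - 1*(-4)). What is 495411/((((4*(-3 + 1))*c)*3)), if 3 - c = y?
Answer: 23591/72 ≈ 327.65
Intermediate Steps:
R = 66 (R = 49 + (13 + 4) = 49 + 17 = 66)
y = 66
c = -63 (c = 3 - 1*66 = 3 - 66 = -63)
495411/((((4*(-3 + 1))*c)*3)) = 495411/((((4*(-3 + 1))*(-63))*3)) = 495411/((((4*(-2))*(-63))*3)) = 495411/((-8*(-63)*3)) = 495411/((504*3)) = 495411/1512 = 495411*(1/1512) = 23591/72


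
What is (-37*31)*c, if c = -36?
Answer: 41292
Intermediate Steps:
(-37*31)*c = -37*31*(-36) = -1147*(-36) = 41292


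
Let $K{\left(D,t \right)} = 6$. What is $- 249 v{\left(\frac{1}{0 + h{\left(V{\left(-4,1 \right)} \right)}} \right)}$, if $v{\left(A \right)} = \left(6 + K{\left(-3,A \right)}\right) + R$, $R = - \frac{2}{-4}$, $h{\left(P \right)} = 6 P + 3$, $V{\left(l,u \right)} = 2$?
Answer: $- \frac{6225}{2} \approx -3112.5$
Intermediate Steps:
$h{\left(P \right)} = 3 + 6 P$
$R = \frac{1}{2}$ ($R = \left(-2\right) \left(- \frac{1}{4}\right) = \frac{1}{2} \approx 0.5$)
$v{\left(A \right)} = \frac{25}{2}$ ($v{\left(A \right)} = \left(6 + 6\right) + \frac{1}{2} = 12 + \frac{1}{2} = \frac{25}{2}$)
$- 249 v{\left(\frac{1}{0 + h{\left(V{\left(-4,1 \right)} \right)}} \right)} = \left(-249\right) \frac{25}{2} = - \frac{6225}{2}$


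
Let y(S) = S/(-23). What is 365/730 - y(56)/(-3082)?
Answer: 35387/70886 ≈ 0.49921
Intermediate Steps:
y(S) = -S/23 (y(S) = S*(-1/23) = -S/23)
365/730 - y(56)/(-3082) = 365/730 - (-1)*56/23/(-3082) = 365*(1/730) - 1*(-56/23)*(-1/3082) = 1/2 + (56/23)*(-1/3082) = 1/2 - 28/35443 = 35387/70886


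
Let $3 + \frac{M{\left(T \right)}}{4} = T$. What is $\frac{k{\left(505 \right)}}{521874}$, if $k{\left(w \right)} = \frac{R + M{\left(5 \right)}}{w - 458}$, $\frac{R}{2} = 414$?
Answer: $\frac{418}{12264039} \approx 3.4083 \cdot 10^{-5}$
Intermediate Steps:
$R = 828$ ($R = 2 \cdot 414 = 828$)
$M{\left(T \right)} = -12 + 4 T$
$k{\left(w \right)} = \frac{836}{-458 + w}$ ($k{\left(w \right)} = \frac{828 + \left(-12 + 4 \cdot 5\right)}{w - 458} = \frac{828 + \left(-12 + 20\right)}{-458 + w} = \frac{828 + 8}{-458 + w} = \frac{836}{-458 + w}$)
$\frac{k{\left(505 \right)}}{521874} = \frac{836 \frac{1}{-458 + 505}}{521874} = \frac{836}{47} \cdot \frac{1}{521874} = \frac{418}{12264039}$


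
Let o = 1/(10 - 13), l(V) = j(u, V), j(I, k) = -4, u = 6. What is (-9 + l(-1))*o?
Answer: 13/3 ≈ 4.3333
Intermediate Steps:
l(V) = -4
o = -1/3 (o = 1/(-3) = -1/3 ≈ -0.33333)
(-9 + l(-1))*o = (-9 - 4)*(-1/3) = -13*(-1/3) = 13/3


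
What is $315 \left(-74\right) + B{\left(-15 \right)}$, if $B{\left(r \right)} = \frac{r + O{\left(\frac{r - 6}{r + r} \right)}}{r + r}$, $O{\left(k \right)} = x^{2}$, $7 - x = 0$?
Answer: $- \frac{349667}{15} \approx -23311.0$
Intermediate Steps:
$x = 7$ ($x = 7 - 0 = 7 + 0 = 7$)
$O{\left(k \right)} = 49$ ($O{\left(k \right)} = 7^{2} = 49$)
$B{\left(r \right)} = \frac{49 + r}{2 r}$ ($B{\left(r \right)} = \frac{r + 49}{r + r} = \frac{49 + r}{2 r}$)
$315 \left(-74\right) + B{\left(-15 \right)} = 315 \left(-74\right) + \frac{49 - 15}{2 \left(-15\right)} = -23310 + \frac{1}{2} \left(- \frac{1}{15}\right) 34 = -23310 - \frac{17}{15} = - \frac{349667}{15}$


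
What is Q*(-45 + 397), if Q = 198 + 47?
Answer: 86240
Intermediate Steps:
Q = 245
Q*(-45 + 397) = 245*(-45 + 397) = 245*352 = 86240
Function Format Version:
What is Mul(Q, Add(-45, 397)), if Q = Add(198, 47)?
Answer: 86240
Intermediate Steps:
Q = 245
Mul(Q, Add(-45, 397)) = Mul(245, Add(-45, 397)) = Mul(245, 352) = 86240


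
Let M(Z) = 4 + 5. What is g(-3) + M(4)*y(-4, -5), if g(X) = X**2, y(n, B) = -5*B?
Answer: 234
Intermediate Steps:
M(Z) = 9
g(-3) + M(4)*y(-4, -5) = (-3)**2 + 9*(-5*(-5)) = 9 + 9*25 = 9 + 225 = 234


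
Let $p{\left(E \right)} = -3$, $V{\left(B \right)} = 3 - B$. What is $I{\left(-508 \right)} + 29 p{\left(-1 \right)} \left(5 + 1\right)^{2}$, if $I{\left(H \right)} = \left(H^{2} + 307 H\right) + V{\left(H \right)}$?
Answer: $99487$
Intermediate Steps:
$I{\left(H \right)} = 3 + H^{2} + 306 H$ ($I{\left(H \right)} = \left(H^{2} + 307 H\right) - \left(-3 + H\right) = 3 + H^{2} + 306 H$)
$I{\left(-508 \right)} + 29 p{\left(-1 \right)} \left(5 + 1\right)^{2} = \left(3 + \left(-508\right)^{2} + 306 \left(-508\right)\right) + 29 \left(-3\right) \left(5 + 1\right)^{2} = \left(3 + 258064 - 155448\right) - 87 \cdot 6^{2} = 102619 - 3132 = 99487$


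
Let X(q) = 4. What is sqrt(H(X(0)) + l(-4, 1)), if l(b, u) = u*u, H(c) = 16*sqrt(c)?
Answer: sqrt(33) ≈ 5.7446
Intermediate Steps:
l(b, u) = u**2
sqrt(H(X(0)) + l(-4, 1)) = sqrt(16*sqrt(4) + 1**2) = sqrt(16*2 + 1) = sqrt(32 + 1) = sqrt(33)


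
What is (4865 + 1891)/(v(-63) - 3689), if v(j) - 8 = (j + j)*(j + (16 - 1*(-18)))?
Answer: -2252/9 ≈ -250.22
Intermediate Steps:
v(j) = 8 + 2*j*(34 + j) (v(j) = 8 + (j + j)*(j + (16 - 1*(-18))) = 8 + (2*j)*(j + (16 + 18)) = 8 + (2*j)*(j + 34) = 8 + (2*j)*(34 + j) = 8 + 2*j*(34 + j))
(4865 + 1891)/(v(-63) - 3689) = (4865 + 1891)/((8 + 2*(-63)**2 + 68*(-63)) - 3689) = 6756/((8 + 2*3969 - 4284) - 3689) = 6756/((8 + 7938 - 4284) - 3689) = 6756/(3662 - 3689) = 6756/(-27) = 6756*(-1/27) = -2252/9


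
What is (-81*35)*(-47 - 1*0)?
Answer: 133245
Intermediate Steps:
(-81*35)*(-47 - 1*0) = -2835*(-47 + 0) = -2835*(-47) = 133245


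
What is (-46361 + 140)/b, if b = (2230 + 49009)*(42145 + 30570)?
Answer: -46221/3725843885 ≈ -1.2406e-5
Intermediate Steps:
b = 3725843885 (b = 51239*72715 = 3725843885)
(-46361 + 140)/b = (-46361 + 140)/3725843885 = -46221*1/3725843885 = -46221/3725843885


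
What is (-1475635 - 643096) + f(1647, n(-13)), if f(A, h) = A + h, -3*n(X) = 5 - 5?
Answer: -2117084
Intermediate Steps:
n(X) = 0 (n(X) = -(5 - 5)/3 = -⅓*0 = 0)
(-1475635 - 643096) + f(1647, n(-13)) = (-1475635 - 643096) + (1647 + 0) = -2118731 + 1647 = -2117084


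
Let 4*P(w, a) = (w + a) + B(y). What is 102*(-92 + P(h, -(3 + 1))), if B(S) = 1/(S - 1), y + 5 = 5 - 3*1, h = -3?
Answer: -76551/8 ≈ -9568.9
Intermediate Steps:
y = -3 (y = -5 + (5 - 3*1) = -5 + (5 - 3) = -5 + 2 = -3)
B(S) = 1/(-1 + S)
P(w, a) = -1/16 + a/4 + w/4 (P(w, a) = ((w + a) + 1/(-1 - 3))/4 = ((a + w) + 1/(-4))/4 = ((a + w) - 1/4)/4 = (-1/4 + a + w)/4 = -1/16 + a/4 + w/4)
102*(-92 + P(h, -(3 + 1))) = 102*(-92 + (-1/16 + (-(3 + 1))/4 + (1/4)*(-3))) = 102*(-92 + (-1/16 + (-1*4)/4 - 3/4)) = 102*(-92 + (-1/16 + (1/4)*(-4) - 3/4)) = 102*(-92 + (-1/16 - 1 - 3/4)) = 102*(-92 - 29/16) = 102*(-1501/16) = -76551/8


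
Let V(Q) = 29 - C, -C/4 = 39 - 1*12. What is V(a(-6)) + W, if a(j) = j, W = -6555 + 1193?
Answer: -5225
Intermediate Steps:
W = -5362
C = -108 (C = -4*(39 - 1*12) = -4*(39 - 12) = -4*27 = -108)
V(Q) = 137 (V(Q) = 29 - 1*(-108) = 29 + 108 = 137)
V(a(-6)) + W = 137 - 5362 = -5225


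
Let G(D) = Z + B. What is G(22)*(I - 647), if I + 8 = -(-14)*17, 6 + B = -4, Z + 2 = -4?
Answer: 6672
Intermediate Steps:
Z = -6 (Z = -2 - 4 = -6)
B = -10 (B = -6 - 4 = -10)
I = 230 (I = -8 - (-14)*17 = -8 - 1*(-238) = -8 + 238 = 230)
G(D) = -16 (G(D) = -6 - 10 = -16)
G(22)*(I - 647) = -16*(230 - 647) = -16*(-417) = 6672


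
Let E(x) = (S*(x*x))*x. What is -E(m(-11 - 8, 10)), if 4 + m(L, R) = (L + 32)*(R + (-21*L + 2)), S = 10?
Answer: -1521877732190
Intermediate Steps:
m(L, R) = -4 + (32 + L)*(2 + R - 21*L) (m(L, R) = -4 + (L + 32)*(R + (-21*L + 2)) = -4 + (32 + L)*(R + (2 - 21*L)) = -4 + (32 + L)*(2 + R - 21*L))
E(x) = 10*x³ (E(x) = (10*(x*x))*x = (10*x²)*x = 10*x³)
-E(m(-11 - 8, 10)) = -10*(60 - 670*(-11 - 8) - 21*(-11 - 8)² + 32*10 + (-11 - 8)*10)³ = -10*(60 - 670*(-19) - 21*(-19)² + 320 - 19*10)³ = -10*(60 + 12730 - 21*361 + 320 - 190)³ = -10*(60 + 12730 - 7581 + 320 - 190)³ = -10*5339³ = -10*152187773219 = -1*1521877732190 = -1521877732190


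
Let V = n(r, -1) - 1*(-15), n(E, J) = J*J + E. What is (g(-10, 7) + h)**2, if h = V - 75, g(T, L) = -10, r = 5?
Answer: 4096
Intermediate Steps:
n(E, J) = E + J**2 (n(E, J) = J**2 + E = E + J**2)
V = 21 (V = (5 + (-1)**2) - 1*(-15) = (5 + 1) + 15 = 6 + 15 = 21)
h = -54 (h = 21 - 75 = -54)
(g(-10, 7) + h)**2 = (-10 - 54)**2 = (-64)**2 = 4096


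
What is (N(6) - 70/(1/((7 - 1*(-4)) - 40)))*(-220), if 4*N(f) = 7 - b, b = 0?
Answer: -446985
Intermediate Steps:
N(f) = 7/4 (N(f) = (7 - 1*0)/4 = (7 + 0)/4 = (¼)*7 = 7/4)
(N(6) - 70/(1/((7 - 1*(-4)) - 40)))*(-220) = (7/4 - 70/(1/((7 - 1*(-4)) - 40)))*(-220) = (7/4 - 70/(1/((7 + 4) - 40)))*(-220) = (7/4 - 70/(1/(11 - 40)))*(-220) = (7/4 - 70/(1/(-29)))*(-220) = (7/4 - 70/(-1/29))*(-220) = (7/4 - 70*(-29))*(-220) = (7/4 - 1*(-2030))*(-220) = (7/4 + 2030)*(-220) = (8127/4)*(-220) = -446985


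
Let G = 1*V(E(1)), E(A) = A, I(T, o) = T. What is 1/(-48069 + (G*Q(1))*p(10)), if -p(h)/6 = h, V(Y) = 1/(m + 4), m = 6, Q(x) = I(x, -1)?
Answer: -1/48075 ≈ -2.0801e-5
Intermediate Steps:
Q(x) = x
V(Y) = ⅒ (V(Y) = 1/(6 + 4) = 1/10 = ⅒)
p(h) = -6*h
G = ⅒ (G = 1*(⅒) = ⅒ ≈ 0.10000)
1/(-48069 + (G*Q(1))*p(10)) = 1/(-48069 + ((⅒)*1)*(-6*10)) = 1/(-48069 + (⅒)*(-60)) = 1/(-48069 - 6) = 1/(-48075) = -1/48075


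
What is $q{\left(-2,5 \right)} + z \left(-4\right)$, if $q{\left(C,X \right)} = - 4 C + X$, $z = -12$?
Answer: $61$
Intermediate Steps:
$q{\left(C,X \right)} = X - 4 C$
$q{\left(-2,5 \right)} + z \left(-4\right) = \left(5 - -8\right) - -48 = \left(5 + 8\right) + 48 = 13 + 48 = 61$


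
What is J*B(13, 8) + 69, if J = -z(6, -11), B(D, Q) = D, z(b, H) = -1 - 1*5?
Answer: 147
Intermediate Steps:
z(b, H) = -6 (z(b, H) = -1 - 5 = -6)
J = 6 (J = -1*(-6) = 6)
J*B(13, 8) + 69 = 6*13 + 69 = 78 + 69 = 147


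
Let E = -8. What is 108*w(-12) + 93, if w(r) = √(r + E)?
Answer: 93 + 216*I*√5 ≈ 93.0 + 482.99*I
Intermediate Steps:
w(r) = √(-8 + r) (w(r) = √(r - 8) = √(-8 + r))
108*w(-12) + 93 = 108*√(-8 - 12) + 93 = 108*√(-20) + 93 = 108*(2*I*√5) + 93 = 216*I*√5 + 93 = 93 + 216*I*√5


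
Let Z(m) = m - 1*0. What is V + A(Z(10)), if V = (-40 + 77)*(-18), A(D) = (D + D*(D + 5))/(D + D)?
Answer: -658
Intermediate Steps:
Z(m) = m (Z(m) = m + 0 = m)
A(D) = (D + D*(5 + D))/(2*D) (A(D) = (D + D*(5 + D))/((2*D)) = (D + D*(5 + D))*(1/(2*D)) = (D + D*(5 + D))/(2*D))
V = -666 (V = 37*(-18) = -666)
V + A(Z(10)) = -666 + (3 + (½)*10) = -666 + (3 + 5) = -666 + 8 = -658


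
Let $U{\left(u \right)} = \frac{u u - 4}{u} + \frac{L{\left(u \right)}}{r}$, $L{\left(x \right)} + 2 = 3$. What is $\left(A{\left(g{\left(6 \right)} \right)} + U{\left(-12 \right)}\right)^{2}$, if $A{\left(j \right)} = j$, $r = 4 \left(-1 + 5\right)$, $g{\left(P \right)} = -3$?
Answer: $\frac{491401}{2304} \approx 213.28$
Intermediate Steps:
$L{\left(x \right)} = 1$ ($L{\left(x \right)} = -2 + 3 = 1$)
$r = 16$ ($r = 4 \cdot 4 = 16$)
$U{\left(u \right)} = \frac{1}{16} + \frac{-4 + u^{2}}{u}$ ($U{\left(u \right)} = \frac{u u - 4}{u} + 1 \cdot \frac{1}{16} = \frac{u^{2} - 4}{u} + 1 \cdot \frac{1}{16} = \frac{-4 + u^{2}}{u} + \frac{1}{16} = \frac{1}{16} + \frac{-4 + u^{2}}{u}$)
$\left(A{\left(g{\left(6 \right)} \right)} + U{\left(-12 \right)}\right)^{2} = \left(-3 - \left(\frac{191}{16} - \frac{1}{3}\right)\right)^{2} = \left(-3 - \frac{557}{48}\right)^{2} = \left(- \frac{701}{48}\right)^{2} = \frac{491401}{2304}$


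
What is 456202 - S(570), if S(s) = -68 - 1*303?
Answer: 456573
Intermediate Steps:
S(s) = -371 (S(s) = -68 - 303 = -371)
456202 - S(570) = 456202 - 1*(-371) = 456202 + 371 = 456573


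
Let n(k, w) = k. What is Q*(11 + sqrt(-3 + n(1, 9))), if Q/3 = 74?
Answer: 2442 + 222*I*sqrt(2) ≈ 2442.0 + 313.96*I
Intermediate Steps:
Q = 222 (Q = 3*74 = 222)
Q*(11 + sqrt(-3 + n(1, 9))) = 222*(11 + sqrt(-3 + 1)) = 222*(11 + sqrt(-2)) = 222*(11 + I*sqrt(2)) = 2442 + 222*I*sqrt(2)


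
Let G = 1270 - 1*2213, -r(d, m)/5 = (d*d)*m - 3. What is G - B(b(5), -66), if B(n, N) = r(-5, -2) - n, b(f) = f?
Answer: -1203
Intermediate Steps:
r(d, m) = 15 - 5*m*d² (r(d, m) = -5*((d*d)*m - 3) = -5*(d²*m - 3) = -5*(m*d² - 3) = -5*(-3 + m*d²) = 15 - 5*m*d²)
B(n, N) = 265 - n (B(n, N) = (15 - 5*(-2)*(-5)²) - n = (15 - 5*(-2)*25) - n = (15 + 250) - n = 265 - n)
G = -943 (G = 1270 - 2213 = -943)
G - B(b(5), -66) = -943 - (265 - 1*5) = -943 - (265 - 5) = -943 - 1*260 = -943 - 260 = -1203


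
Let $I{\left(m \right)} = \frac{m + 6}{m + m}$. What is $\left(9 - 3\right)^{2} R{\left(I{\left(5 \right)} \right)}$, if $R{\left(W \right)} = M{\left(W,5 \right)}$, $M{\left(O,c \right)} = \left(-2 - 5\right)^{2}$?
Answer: $1764$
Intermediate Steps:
$M{\left(O,c \right)} = 49$ ($M{\left(O,c \right)} = \left(-7\right)^{2} = 49$)
$I{\left(m \right)} = \frac{6 + m}{2 m}$
$R{\left(W \right)} = 49$
$\left(9 - 3\right)^{2} R{\left(I{\left(5 \right)} \right)} = \left(9 - 3\right)^{2} \cdot 49 = 6^{2} \cdot 49 = 36 \cdot 49 = 1764$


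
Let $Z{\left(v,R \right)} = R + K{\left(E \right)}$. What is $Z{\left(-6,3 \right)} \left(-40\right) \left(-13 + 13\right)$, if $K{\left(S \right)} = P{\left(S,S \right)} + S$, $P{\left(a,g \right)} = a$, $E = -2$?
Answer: $0$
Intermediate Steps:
$K{\left(S \right)} = 2 S$ ($K{\left(S \right)} = S + S = 2 S$)
$Z{\left(v,R \right)} = -4 + R$ ($Z{\left(v,R \right)} = R + 2 \left(-2\right) = R - 4 = -4 + R$)
$Z{\left(-6,3 \right)} \left(-40\right) \left(-13 + 13\right) = \left(-4 + 3\right) \left(-40\right) \left(-13 + 13\right) = \left(-1\right) \left(-40\right) 0 = 40 \cdot 0 = 0$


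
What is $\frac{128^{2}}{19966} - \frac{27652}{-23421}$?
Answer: $\frac{467914748}{233811843} \approx 2.0012$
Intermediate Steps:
$\frac{128^{2}}{19966} - \frac{27652}{-23421} = 16384 \cdot \frac{1}{19966} - - \frac{27652}{23421} = \frac{8192}{9983} + \frac{27652}{23421} = \frac{467914748}{233811843}$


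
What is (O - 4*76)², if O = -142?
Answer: 198916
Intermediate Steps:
(O - 4*76)² = (-142 - 4*76)² = (-142 - 304)² = (-446)² = 198916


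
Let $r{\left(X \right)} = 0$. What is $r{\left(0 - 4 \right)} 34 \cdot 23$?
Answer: $0$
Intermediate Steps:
$r{\left(0 - 4 \right)} 34 \cdot 23 = 0 \cdot 34 \cdot 23 = 0 \cdot 23 = 0$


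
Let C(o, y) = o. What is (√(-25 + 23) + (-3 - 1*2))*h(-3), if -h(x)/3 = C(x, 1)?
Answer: -45 + 9*I*√2 ≈ -45.0 + 12.728*I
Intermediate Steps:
h(x) = -3*x
(√(-25 + 23) + (-3 - 1*2))*h(-3) = (√(-25 + 23) + (-3 - 1*2))*(-3*(-3)) = (√(-2) + (-3 - 2))*9 = (I*√2 - 5)*9 = (-5 + I*√2)*9 = -45 + 9*I*√2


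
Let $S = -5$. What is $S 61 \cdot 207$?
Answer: $-63135$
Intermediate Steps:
$S 61 \cdot 207 = \left(-5\right) 61 \cdot 207 = \left(-305\right) 207 = -63135$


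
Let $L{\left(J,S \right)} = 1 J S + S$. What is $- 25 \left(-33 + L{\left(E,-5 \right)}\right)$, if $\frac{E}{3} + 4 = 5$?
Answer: $1325$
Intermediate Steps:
$E = 3$ ($E = -12 + 3 \cdot 5 = -12 + 15 = 3$)
$L{\left(J,S \right)} = S + J S$ ($L{\left(J,S \right)} = J S + S = S + J S$)
$- 25 \left(-33 + L{\left(E,-5 \right)}\right) = - 25 \left(-33 - 5 \left(1 + 3\right)\right) = - 25 \left(-33 - 20\right) = \left(-25\right) \left(-53\right) = 1325$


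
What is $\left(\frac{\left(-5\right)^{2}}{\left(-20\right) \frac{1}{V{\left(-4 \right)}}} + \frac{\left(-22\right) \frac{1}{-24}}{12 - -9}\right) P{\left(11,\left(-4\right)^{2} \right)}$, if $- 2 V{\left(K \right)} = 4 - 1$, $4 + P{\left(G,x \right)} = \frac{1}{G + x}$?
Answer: $- \frac{103469}{13608} \approx -7.6035$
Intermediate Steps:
$P{\left(G,x \right)} = -4 + \frac{1}{G + x}$
$V{\left(K \right)} = - \frac{3}{2}$ ($V{\left(K \right)} = - \frac{4 - 1}{2} = \left(- \frac{1}{2}\right) 3 = - \frac{3}{2}$)
$\left(\frac{\left(-5\right)^{2}}{\left(-20\right) \frac{1}{V{\left(-4 \right)}}} + \frac{\left(-22\right) \frac{1}{-24}}{12 - -9}\right) P{\left(11,\left(-4\right)^{2} \right)} = \left(\frac{\left(-5\right)^{2}}{\left(-20\right) \frac{1}{- \frac{3}{2}}} + \frac{\left(-22\right) \frac{1}{-24}}{12 - -9}\right) \frac{1 - 44 - 4 \left(-4\right)^{2}}{11 + \left(-4\right)^{2}} = \left(\frac{25}{\left(-20\right) \left(- \frac{2}{3}\right)} + \frac{\left(-22\right) \left(- \frac{1}{24}\right)}{12 + 9}\right) \frac{1 - 44 - 64}{11 + 16} = \left(\frac{25}{\frac{40}{3}} + \frac{11}{12 \cdot 21}\right) \frac{1 - 44 - 64}{27} = \left(25 \cdot \frac{3}{40} + \frac{11}{12} \cdot \frac{1}{21}\right) \frac{1}{27} \left(-107\right) = \left(\frac{15}{8} + \frac{11}{252}\right) \left(- \frac{107}{27}\right) = \frac{967}{504} \left(- \frac{107}{27}\right) = - \frac{103469}{13608}$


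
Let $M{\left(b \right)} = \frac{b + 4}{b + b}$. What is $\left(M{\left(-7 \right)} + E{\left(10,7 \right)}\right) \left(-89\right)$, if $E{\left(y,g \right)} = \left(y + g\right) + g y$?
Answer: $- \frac{108669}{14} \approx -7762.1$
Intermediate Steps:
$E{\left(y,g \right)} = g + y + g y$ ($E{\left(y,g \right)} = \left(g + y\right) + g y = g + y + g y$)
$M{\left(b \right)} = \frac{4 + b}{2 b}$
$\left(M{\left(-7 \right)} + E{\left(10,7 \right)}\right) \left(-89\right) = \left(\frac{4 - 7}{2 \left(-7\right)} + \left(7 + 10 + 7 \cdot 10\right)\right) \left(-89\right) = \left(\frac{1}{2} \left(- \frac{1}{7}\right) \left(-3\right) + \left(7 + 10 + 70\right)\right) \left(-89\right) = \left(\frac{3}{14} + 87\right) \left(-89\right) = \frac{1221}{14} \left(-89\right) = - \frac{108669}{14}$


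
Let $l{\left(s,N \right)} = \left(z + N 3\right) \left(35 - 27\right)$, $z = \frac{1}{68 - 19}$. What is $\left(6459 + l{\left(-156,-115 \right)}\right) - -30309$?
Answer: $\frac{1666400}{49} \approx 34008.0$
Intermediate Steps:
$z = \frac{1}{49} \approx 0.020408$
$l{\left(s,N \right)} = \frac{8}{49} + 24 N$ ($l{\left(s,N \right)} = \left(\frac{1}{49} + N 3\right) \left(35 - 27\right) = \left(\frac{1}{49} + 3 N\right) 8 = \frac{8}{49} + 24 N$)
$\left(6459 + l{\left(-156,-115 \right)}\right) - -30309 = \left(6459 + \left(\frac{8}{49} + 24 \left(-115\right)\right)\right) - -30309 = \left(6459 + \left(\frac{8}{49} - 2760\right)\right) + 30309 = \left(6459 - \frac{135232}{49}\right) + 30309 = \frac{181259}{49} + 30309 = \frac{1666400}{49}$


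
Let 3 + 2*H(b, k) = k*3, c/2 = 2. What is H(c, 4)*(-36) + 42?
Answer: -120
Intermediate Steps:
c = 4 (c = 2*2 = 4)
H(b, k) = -3/2 + 3*k/2 (H(b, k) = -3/2 + (k*3)/2 = -3/2 + (3*k)/2 = -3/2 + 3*k/2)
H(c, 4)*(-36) + 42 = (-3/2 + (3/2)*4)*(-36) + 42 = (-3/2 + 6)*(-36) + 42 = (9/2)*(-36) + 42 = -162 + 42 = -120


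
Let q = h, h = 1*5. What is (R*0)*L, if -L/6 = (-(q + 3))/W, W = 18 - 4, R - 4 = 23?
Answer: 0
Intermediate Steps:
R = 27 (R = 4 + 23 = 27)
h = 5
q = 5
W = 14
L = 24/7 (L = -6*(-(5 + 3))/14 = -6*(-1*8)/14 = -(-48)/14 = -6*(-4/7) = 24/7 ≈ 3.4286)
(R*0)*L = (27*0)*(24/7) = 0*(24/7) = 0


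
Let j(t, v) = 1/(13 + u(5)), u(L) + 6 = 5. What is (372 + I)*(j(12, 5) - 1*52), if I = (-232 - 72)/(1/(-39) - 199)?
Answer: -75261515/3881 ≈ -19392.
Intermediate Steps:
u(L) = -1 (u(L) = -6 + 5 = -1)
j(t, v) = 1/12 (j(t, v) = 1/(13 - 1) = 1/12)
I = 5928/3881 (I = -304/(-1/39 - 199) = -304/(-7762/39) = -304*(-39/7762) = 5928/3881 ≈ 1.5274)
(372 + I)*(j(12, 5) - 1*52) = (372 + 5928/3881)*(1/12 - 1*52) = 1449660*(1/12 - 52)/3881 = (1449660/3881)*(-623/12) = -75261515/3881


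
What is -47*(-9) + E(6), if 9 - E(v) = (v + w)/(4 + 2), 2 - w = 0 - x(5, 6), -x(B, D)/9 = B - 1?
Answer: 1310/3 ≈ 436.67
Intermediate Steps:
x(B, D) = 9 - 9*B (x(B, D) = -9*(B - 1) = -9*(-1 + B) = 9 - 9*B)
w = -34 (w = 2 - (0 - (9 - 9*5)) = 2 - (0 - (9 - 45)) = 2 - (0 - 1*(-36)) = 2 - (0 + 36) = 2 - 1*36 = 2 - 36 = -34)
E(v) = 44/3 - v/6 (E(v) = 9 - (v - 34)/(4 + 2) = 9 - (-34 + v)/6 = 9 - (-17/3 + v/6) = 9 + (17/3 - v/6) = 44/3 - v/6)
-47*(-9) + E(6) = -47*(-9) + (44/3 - ⅙*6) = 423 + (44/3 - 1) = 423 + 41/3 = 1310/3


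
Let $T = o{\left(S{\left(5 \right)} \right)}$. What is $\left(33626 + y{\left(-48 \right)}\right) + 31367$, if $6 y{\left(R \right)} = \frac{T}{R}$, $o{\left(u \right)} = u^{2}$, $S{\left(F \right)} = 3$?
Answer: $\frac{2079775}{32} \approx 64993.0$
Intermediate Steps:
$T = 9$ ($T = 3^{2} = 9$)
$y{\left(R \right)} = \frac{3}{2 R}$ ($y{\left(R \right)} = \frac{9 \frac{1}{R}}{6} = \frac{3}{2 R}$)
$\left(33626 + y{\left(-48 \right)}\right) + 31367 = \left(33626 + \frac{3}{2 \left(-48\right)}\right) + 31367 = \left(33626 + \frac{3}{2} \left(- \frac{1}{48}\right)\right) + 31367 = \left(33626 - \frac{1}{32}\right) + 31367 = \frac{1076031}{32} + 31367 = \frac{2079775}{32}$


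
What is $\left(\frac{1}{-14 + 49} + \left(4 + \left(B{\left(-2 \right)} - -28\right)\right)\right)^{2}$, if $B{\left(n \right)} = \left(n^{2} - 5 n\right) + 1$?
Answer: $\frac{2709316}{1225} \approx 2211.7$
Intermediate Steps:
$B{\left(n \right)} = 1 + n^{2} - 5 n$
$\left(\frac{1}{-14 + 49} + \left(4 + \left(B{\left(-2 \right)} - -28\right)\right)\right)^{2} = \left(\frac{1}{-14 + 49} + \left(4 + \left(\left(1 + \left(-2\right)^{2} - -10\right) - -28\right)\right)\right)^{2} = \left(\frac{1}{35} + \left(4 + \left(\left(1 + 4 + 10\right) + 28\right)\right)\right)^{2} = \left(\frac{1}{35} + \left(4 + \left(15 + 28\right)\right)\right)^{2} = \left(\frac{1}{35} + \left(4 + 43\right)\right)^{2} = \left(\frac{1}{35} + 47\right)^{2} = \left(\frac{1646}{35}\right)^{2} = \frac{2709316}{1225}$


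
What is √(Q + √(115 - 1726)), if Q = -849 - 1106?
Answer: √(-1955 + 3*I*√179) ≈ 0.4539 + 44.218*I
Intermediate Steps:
Q = -1955
√(Q + √(115 - 1726)) = √(-1955 + √(115 - 1726)) = √(-1955 + √(-1611)) = √(-1955 + 3*I*√179)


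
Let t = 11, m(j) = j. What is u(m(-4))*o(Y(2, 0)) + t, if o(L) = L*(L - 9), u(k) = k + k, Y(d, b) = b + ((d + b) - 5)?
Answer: -277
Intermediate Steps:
Y(d, b) = -5 + d + 2*b (Y(d, b) = b + ((b + d) - 5) = b + (-5 + b + d) = -5 + d + 2*b)
u(k) = 2*k
o(L) = L*(-9 + L)
u(m(-4))*o(Y(2, 0)) + t = (2*(-4))*((-5 + 2 + 2*0)*(-9 + (-5 + 2 + 2*0))) + 11 = -8*(-5 + 2 + 0)*(-9 + (-5 + 2 + 0)) + 11 = -(-24)*(-9 - 3) + 11 = -(-24)*(-12) + 11 = -8*36 + 11 = -288 + 11 = -277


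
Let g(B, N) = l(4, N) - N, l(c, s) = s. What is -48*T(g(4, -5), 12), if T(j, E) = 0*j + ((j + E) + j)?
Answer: -576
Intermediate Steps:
g(B, N) = 0 (g(B, N) = N - N = 0)
T(j, E) = E + 2*j (T(j, E) = 0 + ((E + j) + j) = 0 + (E + 2*j) = E + 2*j)
-48*T(g(4, -5), 12) = -48*(12 + 2*0) = -48*(12 + 0) = -48*12 = -576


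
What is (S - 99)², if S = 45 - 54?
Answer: 11664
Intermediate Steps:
S = -9
(S - 99)² = (-9 - 99)² = (-108)² = 11664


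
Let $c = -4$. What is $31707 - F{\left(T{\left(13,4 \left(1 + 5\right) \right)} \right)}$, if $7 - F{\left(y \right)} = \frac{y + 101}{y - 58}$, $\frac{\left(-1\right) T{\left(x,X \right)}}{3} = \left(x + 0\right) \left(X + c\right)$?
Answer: $\frac{26565279}{838} \approx 31701.0$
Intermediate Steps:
$T{\left(x,X \right)} = - 3 x \left(-4 + X\right)$ ($T{\left(x,X \right)} = - 3 \left(x + 0\right) \left(X - 4\right) = - 3 x \left(-4 + X\right)$)
$F{\left(y \right)} = 7 - \frac{101 + y}{-58 + y}$ ($F{\left(y \right)} = 7 - \frac{y + 101}{y - 58} = 7 - \frac{101 + y}{-58 + y}$)
$31707 - F{\left(T{\left(13,4 \left(1 + 5\right) \right)} \right)} = 31707 - \frac{3 \left(-169 + 2 \cdot 3 \cdot 13 \left(4 - 4 \left(1 + 5\right)\right)\right)}{-58 + 3 \cdot 13 \left(4 - 4 \left(1 + 5\right)\right)} = 31707 - \frac{3 \left(-169 + 2 \cdot 3 \cdot 13 \left(4 - 4 \cdot 6\right)\right)}{-58 + 3 \cdot 13 \left(4 - 4 \cdot 6\right)} = 31707 - \frac{3 \left(-169 + 2 \cdot 3 \cdot 13 \left(4 - 24\right)\right)}{-58 + 3 \cdot 13 \left(4 - 24\right)} = 31707 - \frac{3 \left(-169 + 2 \cdot 3 \cdot 13 \left(-20\right)\right)}{-58 + 3 \cdot 13 \left(-20\right)} = 31707 - \frac{3 \left(-169 + 2 \left(-780\right)\right)}{-58 - 780} = 31707 - \frac{3 \left(-169 - 1560\right)}{-838} = 31707 - 3 \left(- \frac{1}{838}\right) \left(-1729\right) = 31707 - \frac{5187}{838} = \frac{26565279}{838}$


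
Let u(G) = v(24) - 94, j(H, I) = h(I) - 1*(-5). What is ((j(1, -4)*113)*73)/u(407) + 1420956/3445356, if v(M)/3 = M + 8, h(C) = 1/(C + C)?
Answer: 92369304951/4593808 ≈ 20107.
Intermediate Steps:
h(C) = 1/(2*C)
v(M) = 24 + 3*M (v(M) = 3*(M + 8) = 3*(8 + M) = 24 + 3*M)
j(H, I) = 5 + 1/(2*I) (j(H, I) = 1/(2*I) - 1*(-5) = 1/(2*I) + 5 = 5 + 1/(2*I))
u(G) = 2 (u(G) = (24 + 3*24) - 94 = (24 + 72) - 94 = 96 - 94 = 2)
((j(1, -4)*113)*73)/u(407) + 1420956/3445356 = (((5 + (½)/(-4))*113)*73)/2 + 1420956/3445356 = (((5 + (½)*(-¼))*113)*73)*(½) + 1420956*(1/3445356) = (((5 - ⅛)*113)*73)*(½) + 118413/287113 = (((39/8)*113)*73)*(½) + 118413/287113 = ((4407/8)*73)*(½) + 118413/287113 = (321711/8)*(½) + 118413/287113 = 321711/16 + 118413/287113 = 92369304951/4593808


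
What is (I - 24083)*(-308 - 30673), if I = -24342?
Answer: 1500254925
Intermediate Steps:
(I - 24083)*(-308 - 30673) = (-24342 - 24083)*(-308 - 30673) = -48425*(-30981) = 1500254925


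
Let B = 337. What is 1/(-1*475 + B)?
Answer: -1/138 ≈ -0.0072464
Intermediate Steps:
1/(-1*475 + B) = 1/(-1*475 + 337) = 1/(-475 + 337) = 1/(-138) = -1/138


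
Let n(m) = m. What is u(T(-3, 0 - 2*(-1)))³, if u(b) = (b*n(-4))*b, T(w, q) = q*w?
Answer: -2985984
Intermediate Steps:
u(b) = -4*b² (u(b) = (b*(-4))*b = (-4*b)*b = -4*b²)
u(T(-3, 0 - 2*(-1)))³ = (-4*9*(0 - 2*(-1))²)³ = (-4*9*(0 + 2)²)³ = (-4*(2*(-3))²)³ = (-4*(-6)²)³ = (-4*36)³ = (-144)³ = -2985984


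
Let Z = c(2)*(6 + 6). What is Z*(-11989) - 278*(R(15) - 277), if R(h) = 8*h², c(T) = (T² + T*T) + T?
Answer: -1862074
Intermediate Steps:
c(T) = T + 2*T² (c(T) = (T² + T²) + T = 2*T² + T = T + 2*T²)
Z = 120 (Z = (2*(1 + 2*2))*(6 + 6) = (2*(1 + 4))*12 = (2*5)*12 = 10*12 = 120)
Z*(-11989) - 278*(R(15) - 277) = 120*(-11989) - 278*(8*15² - 277) = -1438680 - 278*(8*225 - 277) = -1438680 - 278*(1800 - 277) = -1438680 - 278*1523 = -1438680 - 423394 = -1862074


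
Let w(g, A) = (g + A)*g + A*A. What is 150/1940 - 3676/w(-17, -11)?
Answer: -704189/115818 ≈ -6.0801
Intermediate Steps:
w(g, A) = A**2 + g*(A + g) (w(g, A) = (A + g)*g + A**2 = g*(A + g) + A**2 = A**2 + g*(A + g))
150/1940 - 3676/w(-17, -11) = 150/1940 - 3676/((-11)**2 + (-17)**2 - 11*(-17)) = 150*(1/1940) - 3676/(121 + 289 + 187) = 15/194 - 3676/597 = -704189/115818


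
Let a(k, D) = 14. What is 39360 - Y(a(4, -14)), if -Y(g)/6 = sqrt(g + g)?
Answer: 39360 + 12*sqrt(7) ≈ 39392.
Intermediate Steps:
Y(g) = -6*sqrt(2)*sqrt(g) (Y(g) = -6*sqrt(g + g) = -6*sqrt(2)*sqrt(g))
39360 - Y(a(4, -14)) = 39360 - (-6)*sqrt(2)*sqrt(14) = 39360 - (-12)*sqrt(7) = 39360 + 12*sqrt(7)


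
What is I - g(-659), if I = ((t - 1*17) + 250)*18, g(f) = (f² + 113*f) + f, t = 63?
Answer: -353827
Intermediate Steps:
g(f) = f² + 114*f
I = 5328 (I = ((63 - 1*17) + 250)*18 = ((63 - 17) + 250)*18 = (46 + 250)*18 = 296*18 = 5328)
I - g(-659) = 5328 - (-659)*(114 - 659) = 5328 - (-659)*(-545) = 5328 - 1*359155 = 5328 - 359155 = -353827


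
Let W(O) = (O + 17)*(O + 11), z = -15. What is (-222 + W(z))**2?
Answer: 52900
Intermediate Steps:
W(O) = (11 + O)*(17 + O) (W(O) = (17 + O)*(11 + O) = (11 + O)*(17 + O))
(-222 + W(z))**2 = (-222 + (187 + (-15)**2 + 28*(-15)))**2 = (-222 + (187 + 225 - 420))**2 = (-222 - 8)**2 = (-230)**2 = 52900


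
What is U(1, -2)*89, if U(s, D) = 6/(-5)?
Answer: -534/5 ≈ -106.80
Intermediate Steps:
U(s, D) = -6/5 (U(s, D) = 6*(-⅕) = -6/5)
U(1, -2)*89 = -6/5*89 = -534/5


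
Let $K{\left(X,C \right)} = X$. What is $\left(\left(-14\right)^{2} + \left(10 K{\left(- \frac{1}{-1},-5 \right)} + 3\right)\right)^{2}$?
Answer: $43681$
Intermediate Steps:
$\left(\left(-14\right)^{2} + \left(10 K{\left(- \frac{1}{-1},-5 \right)} + 3\right)\right)^{2} = \left(\left(-14\right)^{2} + \left(10 \left(- \frac{1}{-1}\right) + 3\right)\right)^{2} = \left(196 + \left(10 \left(\left(-1\right) \left(-1\right)\right) + 3\right)\right)^{2} = \left(196 + \left(10 \cdot 1 + 3\right)\right)^{2} = \left(196 + \left(10 + 3\right)\right)^{2} = \left(196 + 13\right)^{2} = 209^{2} = 43681$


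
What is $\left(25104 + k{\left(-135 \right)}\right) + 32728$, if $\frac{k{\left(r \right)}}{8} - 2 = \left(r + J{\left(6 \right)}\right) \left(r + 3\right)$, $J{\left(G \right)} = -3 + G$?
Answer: $197240$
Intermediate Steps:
$k{\left(r \right)} = 16 + 8 \left(3 + r\right)^{2}$ ($k{\left(r \right)} = 16 + 8 \left(r + \left(-3 + 6\right)\right) \left(r + 3\right) = 16 + 8 \left(r + 3\right) \left(3 + r\right) = 16 + 8 \left(3 + r\right) \left(3 + r\right) = 16 + 8 \left(3 + r\right)^{2}$)
$\left(25104 + k{\left(-135 \right)}\right) + 32728 = \left(25104 + \left(88 + 8 \left(-135\right)^{2} + 48 \left(-135\right)\right)\right) + 32728 = \left(25104 + \left(88 + 8 \cdot 18225 - 6480\right)\right) + 32728 = \left(25104 + \left(88 + 145800 - 6480\right)\right) + 32728 = \left(25104 + 139408\right) + 32728 = 164512 + 32728 = 197240$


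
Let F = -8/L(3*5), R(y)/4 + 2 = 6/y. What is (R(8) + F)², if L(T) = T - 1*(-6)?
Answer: 12769/441 ≈ 28.955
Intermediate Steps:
R(y) = -8 + 24/y (R(y) = -8 + 4*(6/y) = -8 + 24/y)
L(T) = 6 + T (L(T) = T + 6 = 6 + T)
F = -8/21 (F = -8/(6 + 3*5) = -8/(6 + 15) = -8/21 ≈ -0.38095)
(R(8) + F)² = ((-8 + 24/8) - 8/21)² = ((-8 + 24*(⅛)) - 8/21)² = ((-8 + 3) - 8/21)² = (-5 - 8/21)² = (-113/21)² = 12769/441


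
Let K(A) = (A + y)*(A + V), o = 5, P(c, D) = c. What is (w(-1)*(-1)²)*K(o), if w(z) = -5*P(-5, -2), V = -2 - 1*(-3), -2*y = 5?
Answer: 375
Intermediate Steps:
y = -5/2 (y = -½*5 = -5/2 ≈ -2.5000)
V = 1 (V = -2 + 3 = 1)
w(z) = 25 (w(z) = -5*(-5) = 25)
K(A) = (1 + A)*(-5/2 + A) (K(A) = (A - 5/2)*(A + 1) = (-5/2 + A)*(1 + A) = (1 + A)*(-5/2 + A))
(w(-1)*(-1)²)*K(o) = (25*(-1)²)*(-5/2 + 5² - 3/2*5) = (25*1)*(-5/2 + 25 - 15/2) = 25*15 = 375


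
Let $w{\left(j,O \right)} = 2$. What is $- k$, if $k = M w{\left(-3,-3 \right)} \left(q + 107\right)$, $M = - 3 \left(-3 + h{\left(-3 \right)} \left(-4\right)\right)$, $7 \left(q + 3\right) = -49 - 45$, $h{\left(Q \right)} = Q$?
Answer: $\frac{34236}{7} \approx 4890.9$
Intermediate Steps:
$q = - \frac{115}{7}$ ($q = -3 + \frac{-49 - 45}{7} = -3 + \frac{1}{7} \left(-94\right) = -3 - \frac{94}{7} = - \frac{115}{7} \approx -16.429$)
$M = -27$ ($M = - 3 \left(-3 - -12\right) = - 3 \left(-3 + 12\right) = \left(-3\right) 9 = -27$)
$k = - \frac{34236}{7}$ ($k = - 27 \cdot 2 \left(- \frac{115}{7} + 107\right) = - 27 \cdot 2 \cdot \frac{634}{7} = \left(-27\right) \frac{1268}{7} = - \frac{34236}{7} \approx -4890.9$)
$- k = \left(-1\right) \left(- \frac{34236}{7}\right) = \frac{34236}{7}$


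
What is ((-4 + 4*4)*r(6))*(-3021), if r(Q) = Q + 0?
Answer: -217512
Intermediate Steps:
r(Q) = Q
((-4 + 4*4)*r(6))*(-3021) = ((-4 + 4*4)*6)*(-3021) = ((-4 + 16)*6)*(-3021) = (12*6)*(-3021) = 72*(-3021) = -217512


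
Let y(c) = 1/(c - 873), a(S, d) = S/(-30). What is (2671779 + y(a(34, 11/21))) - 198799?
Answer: 32425713745/13112 ≈ 2.4730e+6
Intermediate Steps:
a(S, d) = -S/30 (a(S, d) = S*(-1/30) = -S/30)
y(c) = 1/(-873 + c)
(2671779 + y(a(34, 11/21))) - 198799 = (2671779 + 1/(-873 - 1/30*34)) - 198799 = (2671779 + 1/(-873 - 17/15)) - 198799 = (2671779 + 1/(-13112/15)) - 198799 = (2671779 - 15/13112) - 198799 = 35032366233/13112 - 198799 = 32425713745/13112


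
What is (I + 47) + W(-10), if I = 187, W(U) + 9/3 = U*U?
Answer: 331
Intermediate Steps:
W(U) = -3 + U² (W(U) = -3 + U*U = -3 + U²)
(I + 47) + W(-10) = (187 + 47) + (-3 + (-10)²) = 234 + (-3 + 100) = 234 + 97 = 331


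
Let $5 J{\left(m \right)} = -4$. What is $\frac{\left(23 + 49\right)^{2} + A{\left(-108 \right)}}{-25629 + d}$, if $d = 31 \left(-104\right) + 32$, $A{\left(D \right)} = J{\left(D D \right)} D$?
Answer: $- \frac{8784}{48035} \approx -0.18287$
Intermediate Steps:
$J{\left(m \right)} = - \frac{4}{5}$ ($J{\left(m \right)} = \frac{1}{5} \left(-4\right) = - \frac{4}{5}$)
$A{\left(D \right)} = - \frac{4 D}{5}$
$d = -3192$ ($d = -3224 + 32 = -3192$)
$\frac{\left(23 + 49\right)^{2} + A{\left(-108 \right)}}{-25629 + d} = \frac{\left(23 + 49\right)^{2} - - \frac{432}{5}}{-25629 - 3192} = \frac{72^{2} + \frac{432}{5}}{-28821} = \left(5184 + \frac{432}{5}\right) \left(- \frac{1}{28821}\right) = \frac{26352}{5} \left(- \frac{1}{28821}\right) = - \frac{8784}{48035}$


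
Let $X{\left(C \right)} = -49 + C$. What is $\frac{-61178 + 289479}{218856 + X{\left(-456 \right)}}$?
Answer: $\frac{228301}{218351} \approx 1.0456$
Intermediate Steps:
$\frac{-61178 + 289479}{218856 + X{\left(-456 \right)}} = \frac{-61178 + 289479}{218856 - 505} = \frac{228301}{218856 - 505} = \frac{228301}{218351}$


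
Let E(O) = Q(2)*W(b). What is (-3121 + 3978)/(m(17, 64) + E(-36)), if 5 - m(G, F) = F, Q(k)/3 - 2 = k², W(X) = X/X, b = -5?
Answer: -857/41 ≈ -20.902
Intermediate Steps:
W(X) = 1
Q(k) = 6 + 3*k²
m(G, F) = 5 - F
E(O) = 18 (E(O) = (6 + 3*2²)*1 = (6 + 3*4)*1 = (6 + 12)*1 = 18*1 = 18)
(-3121 + 3978)/(m(17, 64) + E(-36)) = (-3121 + 3978)/((5 - 1*64) + 18) = 857/((5 - 64) + 18) = 857/(-59 + 18) = 857/(-41) = 857*(-1/41) = -857/41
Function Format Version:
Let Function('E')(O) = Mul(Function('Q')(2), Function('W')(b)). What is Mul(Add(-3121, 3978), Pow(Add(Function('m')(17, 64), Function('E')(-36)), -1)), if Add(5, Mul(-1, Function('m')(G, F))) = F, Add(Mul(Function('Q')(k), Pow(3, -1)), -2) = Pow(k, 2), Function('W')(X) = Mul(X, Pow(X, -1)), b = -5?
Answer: Rational(-857, 41) ≈ -20.902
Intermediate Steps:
Function('W')(X) = 1
Function('Q')(k) = Add(6, Mul(3, Pow(k, 2)))
Function('m')(G, F) = Add(5, Mul(-1, F))
Function('E')(O) = 18 (Function('E')(O) = Mul(Add(6, Mul(3, Pow(2, 2))), 1) = Mul(Add(6, Mul(3, 4)), 1) = Mul(Add(6, 12), 1) = Mul(18, 1) = 18)
Mul(Add(-3121, 3978), Pow(Add(Function('m')(17, 64), Function('E')(-36)), -1)) = Mul(Add(-3121, 3978), Pow(Add(Add(5, Mul(-1, 64)), 18), -1)) = Mul(857, Pow(Add(Add(5, -64), 18), -1)) = Mul(857, Pow(Add(-59, 18), -1)) = Mul(857, Pow(-41, -1)) = Mul(857, Rational(-1, 41)) = Rational(-857, 41)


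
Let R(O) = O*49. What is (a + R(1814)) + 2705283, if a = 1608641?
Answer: 4402810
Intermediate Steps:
R(O) = 49*O
(a + R(1814)) + 2705283 = (1608641 + 49*1814) + 2705283 = (1608641 + 88886) + 2705283 = 1697527 + 2705283 = 4402810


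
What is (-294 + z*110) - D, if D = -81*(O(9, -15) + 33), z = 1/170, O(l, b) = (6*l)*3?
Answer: 263528/17 ≈ 15502.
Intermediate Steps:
O(l, b) = 18*l
z = 1/170 ≈ 0.0058824
D = -15795 (D = -81*(18*9 + 33) = -81*(162 + 33) = -81*195 = -15795)
(-294 + z*110) - D = (-294 + (1/170)*110) - 1*(-15795) = (-294 + 11/17) + 15795 = -4987/17 + 15795 = 263528/17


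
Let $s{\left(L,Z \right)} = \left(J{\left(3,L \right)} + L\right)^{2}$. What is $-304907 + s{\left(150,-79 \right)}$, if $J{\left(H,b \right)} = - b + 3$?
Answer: $-304898$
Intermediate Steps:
$J{\left(H,b \right)} = 3 - b$
$s{\left(L,Z \right)} = 9$ ($s{\left(L,Z \right)} = \left(\left(3 - L\right) + L\right)^{2} = 3^{2} = 9$)
$-304907 + s{\left(150,-79 \right)} = -304907 + 9 = -304898$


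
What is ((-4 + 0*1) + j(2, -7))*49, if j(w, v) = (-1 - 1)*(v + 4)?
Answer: 98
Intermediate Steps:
j(w, v) = -8 - 2*v (j(w, v) = -2*(4 + v) = -8 - 2*v)
((-4 + 0*1) + j(2, -7))*49 = ((-4 + 0*1) + (-8 - 2*(-7)))*49 = ((-4 + 0) + (-8 + 14))*49 = (-4 + 6)*49 = 2*49 = 98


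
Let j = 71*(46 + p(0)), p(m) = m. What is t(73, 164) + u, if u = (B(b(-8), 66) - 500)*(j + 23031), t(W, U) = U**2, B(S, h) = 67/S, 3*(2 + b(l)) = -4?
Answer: -136501737/10 ≈ -1.3650e+7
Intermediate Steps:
b(l) = -10/3 (b(l) = -2 + (1/3)*(-4) = -2 - 4/3 = -10/3)
j = 3266 (j = 71*(46 + 0) = 71*46 = 3266)
u = -136770697/10 (u = (67/(-10/3) - 500)*(3266 + 23031) = (67*(-3/10) - 500)*26297 = (-201/10 - 500)*26297 = -5201/10*26297 = -136770697/10 ≈ -1.3677e+7)
t(73, 164) + u = 164**2 - 136770697/10 = 26896 - 136770697/10 = -136501737/10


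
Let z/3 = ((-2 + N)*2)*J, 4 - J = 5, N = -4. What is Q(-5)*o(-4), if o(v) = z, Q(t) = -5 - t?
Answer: 0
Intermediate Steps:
J = -1 (J = 4 - 1*5 = 4 - 5 = -1)
z = 36 (z = 3*(((-2 - 4)*2)*(-1)) = 3*(-6*2*(-1)) = 3*(-12*(-1)) = 3*12 = 36)
o(v) = 36
Q(-5)*o(-4) = (-5 - 1*(-5))*36 = (-5 + 5)*36 = 0*36 = 0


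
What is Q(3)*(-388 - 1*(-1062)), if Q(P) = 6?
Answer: 4044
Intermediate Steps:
Q(3)*(-388 - 1*(-1062)) = 6*(-388 - 1*(-1062)) = 6*(-388 + 1062) = 6*674 = 4044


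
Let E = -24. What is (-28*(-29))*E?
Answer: -19488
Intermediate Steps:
(-28*(-29))*E = -28*(-29)*(-24) = 812*(-24) = -19488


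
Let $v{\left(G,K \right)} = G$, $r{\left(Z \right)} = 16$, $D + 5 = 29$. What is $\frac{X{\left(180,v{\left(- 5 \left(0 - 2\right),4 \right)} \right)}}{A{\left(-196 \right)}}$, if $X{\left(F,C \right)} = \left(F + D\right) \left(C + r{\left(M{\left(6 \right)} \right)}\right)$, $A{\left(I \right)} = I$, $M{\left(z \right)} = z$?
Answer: $- \frac{1326}{49} \approx -27.061$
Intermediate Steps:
$D = 24$ ($D = -5 + 29 = 24$)
$X{\left(F,C \right)} = \left(16 + C\right) \left(24 + F\right)$ ($X{\left(F,C \right)} = \left(F + 24\right) \left(C + 16\right) = \left(24 + F\right) \left(16 + C\right) = \left(16 + C\right) \left(24 + F\right)$)
$\frac{X{\left(180,v{\left(- 5 \left(0 - 2\right),4 \right)} \right)}}{A{\left(-196 \right)}} = \frac{384 + 16 \cdot 180 + 24 \left(- 5 \left(0 - 2\right)\right) + - 5 \left(0 - 2\right) 180}{-196} = \left(384 + 2880 + 24 \left(\left(-5\right) \left(-2\right)\right) + \left(-5\right) \left(-2\right) 180\right) \left(- \frac{1}{196}\right) = \left(384 + 2880 + 24 \cdot 10 + 10 \cdot 180\right) \left(- \frac{1}{196}\right) = \left(384 + 2880 + 240 + 1800\right) \left(- \frac{1}{196}\right) = 5304 \left(- \frac{1}{196}\right) = - \frac{1326}{49}$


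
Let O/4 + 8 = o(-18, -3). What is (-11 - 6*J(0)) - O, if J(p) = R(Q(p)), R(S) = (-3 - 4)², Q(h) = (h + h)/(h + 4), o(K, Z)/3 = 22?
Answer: -537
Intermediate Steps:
o(K, Z) = 66 (o(K, Z) = 3*22 = 66)
Q(h) = 2*h/(4 + h) (Q(h) = (2*h)/(4 + h) = 2*h/(4 + h))
R(S) = 49 (R(S) = (-7)² = 49)
J(p) = 49
O = 232 (O = -32 + 4*66 = -32 + 264 = 232)
(-11 - 6*J(0)) - O = (-11 - 6*49) - 1*232 = (-11 - 294) - 232 = -305 - 232 = -537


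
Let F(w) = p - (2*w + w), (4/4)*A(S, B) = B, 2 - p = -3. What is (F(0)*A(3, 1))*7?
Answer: 35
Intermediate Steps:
p = 5 (p = 2 - 1*(-3) = 2 + 3 = 5)
A(S, B) = B
F(w) = 5 - 3*w (F(w) = 5 - (2*w + w) = 5 - 3*w)
(F(0)*A(3, 1))*7 = ((5 - 3*0)*1)*7 = ((5 + 0)*1)*7 = (5*1)*7 = 5*7 = 35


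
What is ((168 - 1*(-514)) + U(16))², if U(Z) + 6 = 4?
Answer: 462400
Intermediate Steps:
U(Z) = -2 (U(Z) = -6 + 4 = -2)
((168 - 1*(-514)) + U(16))² = ((168 - 1*(-514)) - 2)² = ((168 + 514) - 2)² = (682 - 2)² = 680² = 462400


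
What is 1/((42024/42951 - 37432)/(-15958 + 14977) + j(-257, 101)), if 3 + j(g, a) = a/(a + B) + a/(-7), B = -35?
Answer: 2333254/51932907 ≈ 0.044928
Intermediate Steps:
j(g, a) = -3 - a/7 + a/(-35 + a) (j(g, a) = -3 + (a/(a - 35) + a/(-7)) = -3 + (a/(-35 + a) + a*(-⅐)) = -3 + (a/(-35 + a) - a/7) = -3 + (-a/7 + a/(-35 + a)) = -3 - a/7 + a/(-35 + a))
1/((42024/42951 - 37432)/(-15958 + 14977) + j(-257, 101)) = 1/((42024/42951 - 37432)/(-15958 + 14977) + (735 - 1*101² + 21*101)/(7*(-35 + 101))) = 1/((42024*(1/42951) - 37432)/(-981) + (⅐)*(735 - 1*10201 + 2121)/66) = 1/((136/139 - 37432)*(-1/981) + (⅐)*(1/66)*(735 - 10201 + 2121)) = 1/(-5202912/139*(-1/981) + (⅐)*(1/66)*(-7345)) = 1/(1734304/45453 - 7345/462) = 1/(51932907/2333254) = 2333254/51932907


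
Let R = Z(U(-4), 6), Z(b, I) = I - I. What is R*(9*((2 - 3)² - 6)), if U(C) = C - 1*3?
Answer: 0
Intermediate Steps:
U(C) = -3 + C (U(C) = C - 3 = -3 + C)
Z(b, I) = 0
R = 0
R*(9*((2 - 3)² - 6)) = 0*(9*((2 - 3)² - 6)) = 0*(9*((-1)² - 6)) = 0*(9*(1 - 6)) = 0*(9*(-5)) = 0*(-45) = 0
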